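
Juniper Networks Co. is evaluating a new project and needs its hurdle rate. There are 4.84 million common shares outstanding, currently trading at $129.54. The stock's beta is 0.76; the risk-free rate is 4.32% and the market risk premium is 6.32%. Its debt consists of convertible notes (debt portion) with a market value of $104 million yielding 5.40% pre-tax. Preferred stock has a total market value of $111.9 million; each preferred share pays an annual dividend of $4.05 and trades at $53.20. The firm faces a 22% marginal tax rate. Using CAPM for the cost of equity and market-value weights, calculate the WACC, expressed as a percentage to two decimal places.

8.32%

Cost of equity via CAPM: Re = 4.32% + 0.76 × 6.32% = 9.1232%.
Cost of preferred: Rp = 4.05 / 53.2 = 7.6128%.
Market value of equity E = 129.54 × 4.84m = 626.9736m.
Total capital V = 626.9736 + 111.9 + 104 = 842.8736.
Equity: weight = 626.9736/842.8736 = 0.7439; cost = 9.1232%.
Preferred: weight = 111.9/842.8736 = 0.1328; cost = 7.6128%.
Convertible notes (debt portion): weight = 104/842.8736 = 0.1234; after-tax cost = 5.4% × (1 − 22%) = 4.2120%.
WACC = 0.7439 × 9.1232% + 0.1328 × 7.6128% + 0.1234 × 4.2120% = 8.3167%.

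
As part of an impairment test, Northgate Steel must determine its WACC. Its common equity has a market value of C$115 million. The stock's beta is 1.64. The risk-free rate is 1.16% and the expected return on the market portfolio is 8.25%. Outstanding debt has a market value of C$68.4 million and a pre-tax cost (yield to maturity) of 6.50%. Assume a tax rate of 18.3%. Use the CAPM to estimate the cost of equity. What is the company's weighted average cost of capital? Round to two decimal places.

Market risk premium = 8.25% − 1.16% = 7.09%.
Cost of equity via CAPM: Re = 1.16% + 1.64 × 7.09% = 12.7876%.
Total capital V = 115 + 68.4 = 183.4.
Equity: weight = 115/183.4 = 0.6270; cost = 12.7876%.
Debt: weight = 68.4/183.4 = 0.3730; after-tax cost = 6.5% × (1 − 18.3%) = 5.3105%.
WACC = 0.6270 × 12.7876% + 0.3730 × 5.3105% = 9.9990%.

10.00%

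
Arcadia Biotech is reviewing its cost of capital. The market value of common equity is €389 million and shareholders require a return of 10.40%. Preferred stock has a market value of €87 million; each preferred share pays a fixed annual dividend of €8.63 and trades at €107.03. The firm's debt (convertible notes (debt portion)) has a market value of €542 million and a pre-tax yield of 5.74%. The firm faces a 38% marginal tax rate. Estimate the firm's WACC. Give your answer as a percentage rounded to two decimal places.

6.56%

Cost of preferred: Rp = 8.63 / 107.03 = 8.0632%.
Total capital V = 389 + 87 + 542 = 1018.
Equity: weight = 389/1018 = 0.3821; cost = 10.4%.
Preferred: weight = 87/1018 = 0.0855; cost = 8.0632%.
Convertible notes (debt portion): weight = 542/1018 = 0.5324; after-tax cost = 5.74% × (1 − 38%) = 3.5588%.
WACC = 0.3821 × 10.4000% + 0.0855 × 8.0632% + 0.5324 × 3.5588% = 6.5579%.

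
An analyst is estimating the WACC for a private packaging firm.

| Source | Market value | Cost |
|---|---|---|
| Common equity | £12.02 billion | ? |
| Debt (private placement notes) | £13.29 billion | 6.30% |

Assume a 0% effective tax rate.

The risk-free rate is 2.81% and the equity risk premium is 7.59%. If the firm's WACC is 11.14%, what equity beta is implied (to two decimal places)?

Total capital V = 12.02 + 13.29 = 25.31.
Equity weight = 12.02/25.31 = 0.4749.
Private placement notes weight = 13.29/25.31 = 0.5251.
Debt contribution = 0.5251 × 6.3% × (1 − 0%) = 3.3081%.
Required equity contribution = 11.14% − 3.3081% = 7.8319%  ⇒  Re = 16.4914%.
CAPM: 16.4914% = 2.81% + β × 7.59%  ⇒  β = 1.8026.

1.80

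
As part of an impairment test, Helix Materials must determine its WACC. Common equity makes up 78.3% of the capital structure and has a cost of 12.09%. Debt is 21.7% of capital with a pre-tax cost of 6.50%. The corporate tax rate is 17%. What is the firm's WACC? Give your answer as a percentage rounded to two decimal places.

After-tax cost of debt = 6.5% × (1 − 17%) = 5.3950%.
WACC = 0.783 × 12.0900% + 0.217 × 5.3950% = 10.6372%.

10.64%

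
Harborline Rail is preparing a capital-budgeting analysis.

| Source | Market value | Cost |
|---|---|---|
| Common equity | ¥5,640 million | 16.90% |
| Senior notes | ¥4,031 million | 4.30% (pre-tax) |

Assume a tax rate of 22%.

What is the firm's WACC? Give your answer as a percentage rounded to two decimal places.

Total capital V = 5640 + 4031 = 9671.
Equity: weight = 5640/9671 = 0.5832; cost = 16.9%.
Senior notes: weight = 4031/9671 = 0.4168; after-tax cost = 4.3% × (1 − 22%) = 3.3540%.
WACC = 0.5832 × 16.9000% + 0.4168 × 3.3540% = 11.2538%.

11.25%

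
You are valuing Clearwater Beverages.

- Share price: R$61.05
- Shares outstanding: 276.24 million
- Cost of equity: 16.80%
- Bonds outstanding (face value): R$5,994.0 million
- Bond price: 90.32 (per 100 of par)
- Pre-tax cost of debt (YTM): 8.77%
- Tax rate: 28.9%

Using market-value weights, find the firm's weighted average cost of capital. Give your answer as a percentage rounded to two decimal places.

14.23%

Market value of equity E = 61.05 × 276.24m = 16864.452m. Market value of debt D = 5994m × 90.32/100 = 5413.7808m.
Total capital V = 16864.452 + 5413.7808 = 22278.2328.
Equity: weight = 16864.452/22278.2328 = 0.7570; cost = 16.8%.
Bonds outstanding: weight = 5413.7808/22278.2328 = 0.2430; after-tax cost = 8.77% × (1 − 28.9%) = 6.2355%.
WACC = 0.7570 × 16.8000% + 0.2430 × 6.2355% = 14.2327%.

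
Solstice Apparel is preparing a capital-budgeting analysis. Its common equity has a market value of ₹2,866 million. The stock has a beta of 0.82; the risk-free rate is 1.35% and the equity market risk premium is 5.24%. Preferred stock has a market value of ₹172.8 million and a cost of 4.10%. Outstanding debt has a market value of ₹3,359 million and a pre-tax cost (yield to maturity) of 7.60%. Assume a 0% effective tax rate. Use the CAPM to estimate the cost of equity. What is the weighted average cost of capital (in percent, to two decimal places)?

6.63%

Cost of equity via CAPM: Re = 1.35% + 0.82 × 5.24% = 5.6468%.
Total capital V = 2866 + 172.8 + 3359 = 6397.8.
Equity: weight = 2866/6397.8 = 0.4480; cost = 5.6468%.
Preferred: weight = 172.8/6397.8 = 0.0270; cost = 4.1%.
Debt: weight = 3359/6397.8 = 0.5250; after-tax cost = 7.6% × (1 − 0%) = 7.6000%.
WACC = 0.4480 × 5.6468% + 0.0270 × 4.1000% + 0.5250 × 7.6000% = 6.6305%.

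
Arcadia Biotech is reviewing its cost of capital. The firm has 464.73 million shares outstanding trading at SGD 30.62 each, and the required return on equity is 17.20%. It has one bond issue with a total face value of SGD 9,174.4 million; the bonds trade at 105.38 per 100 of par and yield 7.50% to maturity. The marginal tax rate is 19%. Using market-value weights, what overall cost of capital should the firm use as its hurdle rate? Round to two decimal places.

Market value of equity E = 30.62 × 464.73m = 14230.0326m. Market value of debt D = 9174.4m × 105.38/100 = 9667.98272m.
Total capital V = 14230.0326 + 9667.98272 = 23898.01532.
Equity: weight = 14230.0326/23898.01532 = 0.5954; cost = 17.2%.
Bonds outstanding: weight = 9667.98272/23898.01532 = 0.4046; after-tax cost = 7.5% × (1 − 19%) = 6.0750%.
WACC = 0.5954 × 17.2000% + 0.4046 × 6.0750% = 12.6994%.

12.70%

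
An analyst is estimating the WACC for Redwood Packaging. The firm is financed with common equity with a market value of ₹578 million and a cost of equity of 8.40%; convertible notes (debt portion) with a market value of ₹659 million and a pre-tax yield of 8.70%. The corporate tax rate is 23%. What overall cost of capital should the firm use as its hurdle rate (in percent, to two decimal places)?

Total capital V = 578 + 659 = 1237.
Equity: weight = 578/1237 = 0.4673; cost = 8.4%.
Convertible notes (debt portion): weight = 659/1237 = 0.5327; after-tax cost = 8.7% × (1 − 23%) = 6.6990%.
WACC = 0.4673 × 8.4000% + 0.5327 × 6.6990% = 7.4938%.

7.49%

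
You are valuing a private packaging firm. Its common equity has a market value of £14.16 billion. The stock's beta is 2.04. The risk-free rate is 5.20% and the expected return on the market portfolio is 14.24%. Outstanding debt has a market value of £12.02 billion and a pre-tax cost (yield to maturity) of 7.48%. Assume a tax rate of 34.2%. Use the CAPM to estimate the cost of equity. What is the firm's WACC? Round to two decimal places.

15.05%

Market risk premium = 14.24% − 5.2% = 9.04%.
Cost of equity via CAPM: Re = 5.2% + 2.04 × 9.04% = 23.6416%.
Total capital V = 14.16 + 12.02 = 26.18.
Equity: weight = 14.16/26.18 = 0.5409; cost = 23.6416%.
Debt: weight = 12.02/26.18 = 0.4591; after-tax cost = 7.48% × (1 − 34.2%) = 4.9218%.
WACC = 0.5409 × 23.6416% + 0.4591 × 4.9218% = 15.0468%.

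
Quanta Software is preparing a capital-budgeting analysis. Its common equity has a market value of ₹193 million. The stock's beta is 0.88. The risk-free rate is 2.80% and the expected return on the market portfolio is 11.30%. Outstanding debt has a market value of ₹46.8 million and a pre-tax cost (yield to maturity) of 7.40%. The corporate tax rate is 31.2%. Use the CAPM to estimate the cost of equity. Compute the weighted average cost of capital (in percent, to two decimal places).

9.27%

Market risk premium = 11.3% − 2.8% = 8.5%.
Cost of equity via CAPM: Re = 2.8% + 0.88 × 8.5% = 10.2800%.
Total capital V = 193 + 46.8 = 239.8.
Equity: weight = 193/239.8 = 0.8048; cost = 10.28%.
Debt: weight = 46.8/239.8 = 0.1952; after-tax cost = 7.4% × (1 − 31.2%) = 5.0912%.
WACC = 0.8048 × 10.2800% + 0.1952 × 5.0912% = 9.2673%.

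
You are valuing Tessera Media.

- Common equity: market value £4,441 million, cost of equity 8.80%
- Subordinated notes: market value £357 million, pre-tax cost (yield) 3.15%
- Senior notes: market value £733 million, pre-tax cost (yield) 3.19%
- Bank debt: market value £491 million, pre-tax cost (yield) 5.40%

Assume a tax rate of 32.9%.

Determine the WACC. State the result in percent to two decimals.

Total capital V = 4441 + 357 + 733 + 491 = 6022.
Equity: weight = 4441/6022 = 0.7375; cost = 8.8%.
Subordinated notes: weight = 357/6022 = 0.0593; after-tax cost = 3.15% × (1 − 32.9%) = 2.1137%.
Senior notes: weight = 733/6022 = 0.1217; after-tax cost = 3.19% × (1 − 32.9%) = 2.1405%.
Bank debt: weight = 491/6022 = 0.0815; after-tax cost = 5.4% × (1 − 32.9%) = 3.6234%.
WACC = 0.7375 × 8.8000% + 0.0593 × 2.1137% + 0.1217 × 2.1405% + 0.0815 × 3.6234% = 7.1709%.

7.17%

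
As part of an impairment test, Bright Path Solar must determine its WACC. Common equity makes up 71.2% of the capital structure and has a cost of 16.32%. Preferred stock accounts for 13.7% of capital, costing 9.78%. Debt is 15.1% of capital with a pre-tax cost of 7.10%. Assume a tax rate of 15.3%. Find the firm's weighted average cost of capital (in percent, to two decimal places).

13.87%

After-tax cost of debt = 7.1% × (1 − 15.3%) = 6.0137%.
WACC = 0.712 × 16.3200% + 0.137 × 9.7800% + 0.151 × 6.0137% = 13.8678%.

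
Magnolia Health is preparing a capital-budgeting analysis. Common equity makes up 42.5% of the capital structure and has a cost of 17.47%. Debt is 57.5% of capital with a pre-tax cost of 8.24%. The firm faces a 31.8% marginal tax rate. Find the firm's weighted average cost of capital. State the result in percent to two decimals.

After-tax cost of debt = 8.24% × (1 − 31.8%) = 5.6197%.
WACC = 0.425 × 17.4700% + 0.575 × 5.6197% = 10.6561%.

10.66%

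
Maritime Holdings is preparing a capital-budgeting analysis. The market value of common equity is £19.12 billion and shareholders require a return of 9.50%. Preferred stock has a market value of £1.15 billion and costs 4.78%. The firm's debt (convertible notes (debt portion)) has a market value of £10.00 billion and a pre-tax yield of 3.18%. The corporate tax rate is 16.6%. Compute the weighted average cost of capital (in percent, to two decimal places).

Total capital V = 19.12 + 1.15 + 10 = 30.27.
Equity: weight = 19.12/30.27 = 0.6316; cost = 9.5%.
Preferred: weight = 1.15/30.27 = 0.0380; cost = 4.78%.
Convertible notes (debt portion): weight = 10/30.27 = 0.3304; after-tax cost = 3.18% × (1 − 16.6%) = 2.6521%.
WACC = 0.6316 × 9.5000% + 0.0380 × 4.7800% + 0.3304 × 2.6521% = 7.0584%.

7.06%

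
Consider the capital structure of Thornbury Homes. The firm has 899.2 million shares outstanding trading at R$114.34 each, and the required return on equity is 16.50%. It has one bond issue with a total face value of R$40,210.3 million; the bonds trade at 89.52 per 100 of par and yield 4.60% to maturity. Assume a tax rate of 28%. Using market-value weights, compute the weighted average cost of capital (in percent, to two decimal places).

13.08%

Market value of equity E = 114.34 × 899.2m = 102814.528m. Market value of debt D = 40210.3m × 89.52/100 = 35996.26056m.
Total capital V = 102814.528 + 35996.26056 = 138810.78856.
Equity: weight = 102814.528/138810.78856 = 0.7407; cost = 16.5%.
Bonds outstanding: weight = 35996.26056/138810.78856 = 0.2593; after-tax cost = 4.6% × (1 − 28%) = 3.3120%.
WACC = 0.7407 × 16.5000% + 0.2593 × 3.3120% = 13.0801%.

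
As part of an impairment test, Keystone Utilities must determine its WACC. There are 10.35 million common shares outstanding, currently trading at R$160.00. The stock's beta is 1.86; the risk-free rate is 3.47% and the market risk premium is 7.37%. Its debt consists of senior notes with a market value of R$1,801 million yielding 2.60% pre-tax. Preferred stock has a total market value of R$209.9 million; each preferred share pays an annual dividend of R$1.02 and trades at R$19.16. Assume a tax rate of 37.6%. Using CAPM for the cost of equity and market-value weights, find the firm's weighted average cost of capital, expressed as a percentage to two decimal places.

8.86%

Cost of equity via CAPM: Re = 3.47% + 1.86 × 7.37% = 17.1782%.
Cost of preferred: Rp = 1.02 / 19.16 = 5.3236%.
Market value of equity E = 160.0 × 10.35m = 1656m.
Total capital V = 1656 + 209.9 + 1801 = 3666.9.
Equity: weight = 1656/3666.9 = 0.4516; cost = 17.1782%.
Preferred: weight = 209.9/3666.9 = 0.0572; cost = 5.3236%.
Senior notes: weight = 1801/3666.9 = 0.4912; after-tax cost = 2.6% × (1 − 37.6%) = 1.6224%.
WACC = 0.4516 × 17.1782% + 0.0572 × 5.3236% + 0.4912 × 1.6224% = 8.8594%.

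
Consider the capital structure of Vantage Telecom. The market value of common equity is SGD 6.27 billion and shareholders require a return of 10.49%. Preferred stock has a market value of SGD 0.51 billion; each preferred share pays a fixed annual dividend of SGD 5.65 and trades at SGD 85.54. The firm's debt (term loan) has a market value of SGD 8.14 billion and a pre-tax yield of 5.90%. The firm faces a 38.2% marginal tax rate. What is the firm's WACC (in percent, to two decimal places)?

Cost of preferred: Rp = 5.65 / 85.54 = 6.6051%.
Total capital V = 6.27 + 0.51 + 8.14 = 14.92.
Equity: weight = 6.27/14.92 = 0.4202; cost = 10.49%.
Preferred: weight = 0.51/14.92 = 0.0342; cost = 6.6051%.
Term loan: weight = 8.14/14.92 = 0.5456; after-tax cost = 5.9% × (1 − 38.2%) = 3.6462%.
WACC = 0.4202 × 10.4900% + 0.0342 × 6.6051% + 0.5456 × 3.6462% = 6.6234%.

6.62%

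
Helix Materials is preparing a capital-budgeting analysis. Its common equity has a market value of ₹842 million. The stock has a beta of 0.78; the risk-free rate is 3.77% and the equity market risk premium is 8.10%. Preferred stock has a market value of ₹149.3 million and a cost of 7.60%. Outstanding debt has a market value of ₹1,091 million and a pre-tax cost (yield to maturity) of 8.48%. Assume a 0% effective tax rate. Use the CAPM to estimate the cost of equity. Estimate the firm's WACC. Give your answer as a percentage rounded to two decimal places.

Cost of equity via CAPM: Re = 3.77% + 0.78 × 8.1% = 10.0880%.
Total capital V = 842 + 149.3 + 1091 = 2082.3.
Equity: weight = 842/2082.3 = 0.4044; cost = 10.088%.
Preferred: weight = 149.3/2082.3 = 0.0717; cost = 7.6%.
Debt: weight = 1091/2082.3 = 0.5239; after-tax cost = 8.48% × (1 − 0%) = 8.4800%.
WACC = 0.4044 × 10.0880% + 0.0717 × 7.6000% + 0.5239 × 8.4800% = 9.0671%.

9.07%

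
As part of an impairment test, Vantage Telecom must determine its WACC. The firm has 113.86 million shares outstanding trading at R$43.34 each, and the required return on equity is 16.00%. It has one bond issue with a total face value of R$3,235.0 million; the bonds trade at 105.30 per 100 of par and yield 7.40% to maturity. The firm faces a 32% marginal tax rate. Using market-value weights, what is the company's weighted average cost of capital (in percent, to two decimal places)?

11.52%

Market value of equity E = 43.34 × 113.86m = 4934.6924m. Market value of debt D = 3235m × 105.3/100 = 3406.455m.
Total capital V = 4934.6924 + 3406.455 = 8341.1474.
Equity: weight = 4934.6924/8341.1474 = 0.5916; cost = 16%.
Bonds outstanding: weight = 3406.455/8341.1474 = 0.4084; after-tax cost = 7.4% × (1 − 32%) = 5.0320%.
WACC = 0.5916 × 16.0000% + 0.4084 × 5.0320% = 11.5208%.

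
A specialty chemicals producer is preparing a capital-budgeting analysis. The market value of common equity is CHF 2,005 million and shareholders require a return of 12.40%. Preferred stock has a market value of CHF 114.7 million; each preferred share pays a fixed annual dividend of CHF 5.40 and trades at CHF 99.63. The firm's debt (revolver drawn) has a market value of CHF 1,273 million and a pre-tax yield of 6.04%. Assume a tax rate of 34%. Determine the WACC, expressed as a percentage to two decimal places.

Cost of preferred: Rp = 5.4 / 99.63 = 5.4201%.
Total capital V = 2005 + 114.7 + 1273 = 3392.7.
Equity: weight = 2005/3392.7 = 0.5910; cost = 12.4%.
Preferred: weight = 114.7/3392.7 = 0.0338; cost = 5.4201%.
Revolver drawn: weight = 1273/3392.7 = 0.3752; after-tax cost = 6.04% × (1 − 34%) = 3.9864%.
WACC = 0.5910 × 12.4000% + 0.0338 × 5.4201% + 0.3752 × 3.9864% = 9.0071%.

9.01%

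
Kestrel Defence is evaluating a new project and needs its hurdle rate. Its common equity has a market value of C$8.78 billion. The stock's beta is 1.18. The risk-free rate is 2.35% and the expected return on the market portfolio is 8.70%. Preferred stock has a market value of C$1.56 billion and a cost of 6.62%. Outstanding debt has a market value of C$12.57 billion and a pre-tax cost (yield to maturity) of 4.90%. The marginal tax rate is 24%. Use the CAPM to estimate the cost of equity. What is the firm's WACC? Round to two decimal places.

6.27%

Market risk premium = 8.7% − 2.35% = 6.35%.
Cost of equity via CAPM: Re = 2.35% + 1.18 × 6.35% = 9.8430%.
Total capital V = 8.78 + 1.56 + 12.57 = 22.91.
Equity: weight = 8.78/22.91 = 0.3832; cost = 9.843%.
Preferred: weight = 1.56/22.91 = 0.0681; cost = 6.62%.
Debt: weight = 12.57/22.91 = 0.5487; after-tax cost = 4.9% × (1 − 24%) = 3.7240%.
WACC = 0.3832 × 9.8430% + 0.0681 × 6.6200% + 0.5487 × 3.7240% = 6.2662%.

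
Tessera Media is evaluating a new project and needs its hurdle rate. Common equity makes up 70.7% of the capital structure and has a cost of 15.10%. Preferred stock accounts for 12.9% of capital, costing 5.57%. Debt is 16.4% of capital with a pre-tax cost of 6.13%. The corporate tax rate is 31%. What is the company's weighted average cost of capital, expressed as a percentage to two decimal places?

After-tax cost of debt = 6.13% × (1 − 31%) = 4.2297%.
WACC = 0.707 × 15.1000% + 0.129 × 5.5700% + 0.164 × 4.2297% = 12.0879%.

12.09%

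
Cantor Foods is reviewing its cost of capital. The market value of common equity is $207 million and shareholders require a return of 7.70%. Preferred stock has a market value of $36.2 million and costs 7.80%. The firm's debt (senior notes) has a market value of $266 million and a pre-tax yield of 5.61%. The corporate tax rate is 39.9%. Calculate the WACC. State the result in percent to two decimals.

5.45%

Total capital V = 207 + 36.2 + 266 = 509.2.
Equity: weight = 207/509.2 = 0.4065; cost = 7.7%.
Preferred: weight = 36.2/509.2 = 0.0711; cost = 7.8%.
Senior notes: weight = 266/509.2 = 0.5224; after-tax cost = 5.61% × (1 − 39.9%) = 3.3716%.
WACC = 0.4065 × 7.7000% + 0.0711 × 7.8000% + 0.5224 × 3.3716% = 5.4460%.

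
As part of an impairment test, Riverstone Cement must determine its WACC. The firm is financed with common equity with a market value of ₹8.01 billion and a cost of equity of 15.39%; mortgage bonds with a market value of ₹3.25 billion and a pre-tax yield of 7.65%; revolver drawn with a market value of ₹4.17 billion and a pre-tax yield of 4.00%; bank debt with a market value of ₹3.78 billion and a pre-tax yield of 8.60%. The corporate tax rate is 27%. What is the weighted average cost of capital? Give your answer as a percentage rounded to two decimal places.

9.23%

Total capital V = 8.01 + 3.25 + 4.17 + 3.78 = 19.21.
Equity: weight = 8.01/19.21 = 0.4170; cost = 15.39%.
Mortgage bonds: weight = 3.25/19.21 = 0.1692; after-tax cost = 7.65% × (1 − 27%) = 5.5845%.
Revolver drawn: weight = 4.17/19.21 = 0.2171; after-tax cost = 4% × (1 − 27%) = 2.9200%.
Bank debt: weight = 3.78/19.21 = 0.1968; after-tax cost = 8.6% × (1 − 27%) = 6.2780%.
WACC = 0.4170 × 15.3900% + 0.1692 × 5.5845% + 0.2171 × 2.9200% + 0.1968 × 6.2780% = 9.2312%.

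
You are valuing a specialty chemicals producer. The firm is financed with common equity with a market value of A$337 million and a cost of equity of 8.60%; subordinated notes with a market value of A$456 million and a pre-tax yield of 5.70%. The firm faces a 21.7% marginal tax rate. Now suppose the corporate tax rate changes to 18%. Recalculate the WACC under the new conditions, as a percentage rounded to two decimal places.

6.34%

After the change:
Total capital V = 337 + 456 = 793.
Equity: weight = 337/793 = 0.4250; cost = 8.6%.
Subordinated notes: weight = 456/793 = 0.5750; after-tax cost = 5.7% × (1 − 18%) = 4.6740%.
WACC = 0.4250 × 8.6000% + 0.5750 × 4.6740% = 6.3424%.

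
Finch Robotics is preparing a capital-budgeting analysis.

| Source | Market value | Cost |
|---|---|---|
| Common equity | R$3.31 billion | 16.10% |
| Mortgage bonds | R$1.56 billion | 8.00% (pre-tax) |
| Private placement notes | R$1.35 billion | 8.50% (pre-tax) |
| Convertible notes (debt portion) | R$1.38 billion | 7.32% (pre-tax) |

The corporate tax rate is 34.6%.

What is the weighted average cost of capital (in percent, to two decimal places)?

Total capital V = 3.31 + 1.56 + 1.35 + 1.38 = 7.6.
Equity: weight = 3.31/7.6 = 0.4355; cost = 16.1%.
Mortgage bonds: weight = 1.56/7.6 = 0.2053; after-tax cost = 8% × (1 − 34.6%) = 5.2320%.
Private placement notes: weight = 1.35/7.6 = 0.1776; after-tax cost = 8.5% × (1 − 34.6%) = 5.5590%.
Convertible notes (debt portion): weight = 1.38/7.6 = 0.1816; after-tax cost = 7.32% × (1 − 34.6%) = 4.7873%.
WACC = 0.4355 × 16.1000% + 0.2053 × 5.2320% + 0.1776 × 5.5590% + 0.1816 × 4.7873% = 9.9426%.

9.94%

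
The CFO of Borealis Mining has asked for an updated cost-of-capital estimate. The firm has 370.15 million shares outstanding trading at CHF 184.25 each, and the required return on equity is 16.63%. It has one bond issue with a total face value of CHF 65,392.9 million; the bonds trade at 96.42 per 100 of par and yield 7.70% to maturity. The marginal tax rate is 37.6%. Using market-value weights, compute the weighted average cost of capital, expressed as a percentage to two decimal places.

Market value of equity E = 184.25 × 370.15m = 68200.1375m. Market value of debt D = 65392.9m × 96.42/100 = 63051.83418m.
Total capital V = 68200.1375 + 63051.83418 = 131251.97168.
Equity: weight = 68200.1375/131251.97168 = 0.5196; cost = 16.63%.
Bonds outstanding: weight = 63051.83418/131251.97168 = 0.4804; after-tax cost = 7.7% × (1 − 37.6%) = 4.8048%.
WACC = 0.5196 × 16.6300% + 0.4804 × 4.8048% = 10.9493%.

10.95%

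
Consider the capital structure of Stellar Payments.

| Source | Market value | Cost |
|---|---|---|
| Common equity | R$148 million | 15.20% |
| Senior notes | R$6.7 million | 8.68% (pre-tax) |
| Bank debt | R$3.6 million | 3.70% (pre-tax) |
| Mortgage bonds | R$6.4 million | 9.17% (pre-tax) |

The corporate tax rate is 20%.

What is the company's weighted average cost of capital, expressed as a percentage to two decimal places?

Total capital V = 148 + 6.7 + 3.6 + 6.4 = 164.7.
Equity: weight = 148/164.7 = 0.8986; cost = 15.2%.
Senior notes: weight = 6.7/164.7 = 0.0407; after-tax cost = 8.68% × (1 − 20%) = 6.9440%.
Bank debt: weight = 3.6/164.7 = 0.0219; after-tax cost = 3.7% × (1 − 20%) = 2.9600%.
Mortgage bonds: weight = 6.4/164.7 = 0.0389; after-tax cost = 9.17% × (1 − 20%) = 7.3360%.
WACC = 0.8986 × 15.2000% + 0.0407 × 6.9440% + 0.0219 × 2.9600% + 0.0389 × 7.3360% = 14.2910%.

14.29%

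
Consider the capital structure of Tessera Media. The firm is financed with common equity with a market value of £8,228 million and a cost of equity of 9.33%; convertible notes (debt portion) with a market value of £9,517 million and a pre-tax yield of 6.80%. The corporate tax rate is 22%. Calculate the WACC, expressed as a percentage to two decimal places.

Total capital V = 8228 + 9517 = 17745.
Equity: weight = 8228/17745 = 0.4637; cost = 9.33%.
Convertible notes (debt portion): weight = 9517/17745 = 0.5363; after-tax cost = 6.8% × (1 − 22%) = 5.3040%.
WACC = 0.4637 × 9.3300% + 0.5363 × 5.3040% = 7.1708%.

7.17%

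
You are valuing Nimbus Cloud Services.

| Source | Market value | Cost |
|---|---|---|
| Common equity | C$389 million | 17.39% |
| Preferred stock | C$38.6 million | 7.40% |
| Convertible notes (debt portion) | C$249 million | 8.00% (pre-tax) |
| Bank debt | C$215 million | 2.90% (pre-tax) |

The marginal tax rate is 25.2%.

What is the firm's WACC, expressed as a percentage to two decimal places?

10.10%

Total capital V = 389 + 38.6 + 249 + 215 = 891.6.
Equity: weight = 389/891.6 = 0.4363; cost = 17.39%.
Preferred: weight = 38.6/891.6 = 0.0433; cost = 7.4%.
Convertible notes (debt portion): weight = 249/891.6 = 0.2793; after-tax cost = 8% × (1 − 25.2%) = 5.9840%.
Bank debt: weight = 215/891.6 = 0.2411; after-tax cost = 2.9% × (1 − 25.2%) = 2.1692%.
WACC = 0.4363 × 17.3900% + 0.0433 × 7.4000% + 0.2793 × 5.9840% + 0.2411 × 2.1692% = 10.1018%.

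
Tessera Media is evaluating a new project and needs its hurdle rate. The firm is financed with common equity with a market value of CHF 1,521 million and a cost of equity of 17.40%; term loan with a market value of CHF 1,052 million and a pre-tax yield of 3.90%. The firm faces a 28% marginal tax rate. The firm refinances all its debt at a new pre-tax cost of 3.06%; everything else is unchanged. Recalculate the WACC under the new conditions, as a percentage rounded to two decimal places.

11.19%

After the change:
Total capital V = 1521 + 1052 = 2573.
Equity: weight = 1521/2573 = 0.5911; cost = 17.4%.
Term loan: weight = 1052/2573 = 0.4089; after-tax cost = 3.06% × (1 − 28%) = 2.2032%.
WACC = 0.5911 × 17.4000% + 0.4089 × 2.2032% = 11.1866%.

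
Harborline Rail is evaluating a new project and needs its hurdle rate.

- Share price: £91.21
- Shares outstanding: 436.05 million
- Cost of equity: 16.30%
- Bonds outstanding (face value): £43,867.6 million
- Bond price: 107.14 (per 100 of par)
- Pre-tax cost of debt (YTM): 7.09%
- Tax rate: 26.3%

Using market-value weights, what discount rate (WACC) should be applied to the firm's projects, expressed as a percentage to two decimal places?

Market value of equity E = 91.21 × 436.05m = 39772.1205m. Market value of debt D = 43867.6m × 107.14/100 = 46999.74664m.
Total capital V = 39772.1205 + 46999.74664 = 86771.86714.
Equity: weight = 39772.1205/86771.86714 = 0.4584; cost = 16.3%.
Bonds outstanding: weight = 46999.74664/86771.86714 = 0.5416; after-tax cost = 7.09% × (1 − 26.3%) = 5.2253%.
WACC = 0.4584 × 16.3000% + 0.5416 × 5.2253% = 10.3014%.

10.30%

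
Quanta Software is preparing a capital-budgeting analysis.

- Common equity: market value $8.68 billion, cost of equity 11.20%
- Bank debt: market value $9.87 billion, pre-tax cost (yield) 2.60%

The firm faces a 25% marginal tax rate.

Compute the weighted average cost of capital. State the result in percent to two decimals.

6.28%

Total capital V = 8.68 + 9.87 = 18.55.
Equity: weight = 8.68/18.55 = 0.4679; cost = 11.2%.
Bank debt: weight = 9.87/18.55 = 0.5321; after-tax cost = 2.6% × (1 − 25%) = 1.9500%.
WACC = 0.4679 × 11.2000% + 0.5321 × 1.9500% = 6.2783%.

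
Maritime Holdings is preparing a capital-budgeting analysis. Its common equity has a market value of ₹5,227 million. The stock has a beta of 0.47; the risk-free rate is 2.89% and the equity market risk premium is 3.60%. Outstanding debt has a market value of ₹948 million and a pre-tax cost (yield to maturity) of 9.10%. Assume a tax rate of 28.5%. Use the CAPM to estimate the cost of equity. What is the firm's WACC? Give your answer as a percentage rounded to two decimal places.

4.88%

Cost of equity via CAPM: Re = 2.89% + 0.47 × 3.6% = 4.5820%.
Total capital V = 5227 + 948 = 6175.
Equity: weight = 5227/6175 = 0.8465; cost = 4.582%.
Debt: weight = 948/6175 = 0.1535; after-tax cost = 9.1% × (1 − 28.5%) = 6.5065%.
WACC = 0.8465 × 4.5820% + 0.1535 × 6.5065% = 4.8775%.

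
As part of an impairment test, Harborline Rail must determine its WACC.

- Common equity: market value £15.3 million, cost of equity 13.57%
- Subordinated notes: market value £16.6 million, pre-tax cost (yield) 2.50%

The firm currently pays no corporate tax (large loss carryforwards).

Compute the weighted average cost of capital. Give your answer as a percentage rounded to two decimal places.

Total capital V = 15.3 + 16.6 = 31.9.
Equity: weight = 15.3/31.9 = 0.4796; cost = 13.57%.
Subordinated notes: weight = 16.6/31.9 = 0.5204; after-tax cost = 2.5% × (1 − 0%) = 2.5000%.
WACC = 0.4796 × 13.5700% + 0.5204 × 2.5000% = 7.8094%.

7.81%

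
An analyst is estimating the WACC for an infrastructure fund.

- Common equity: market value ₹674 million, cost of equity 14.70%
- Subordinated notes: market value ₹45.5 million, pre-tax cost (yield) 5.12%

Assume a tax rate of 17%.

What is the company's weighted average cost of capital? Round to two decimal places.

14.04%

Total capital V = 674 + 45.5 = 719.5.
Equity: weight = 674/719.5 = 0.9368; cost = 14.7%.
Subordinated notes: weight = 45.5/719.5 = 0.0632; after-tax cost = 5.12% × (1 − 17%) = 4.2496%.
WACC = 0.9368 × 14.7000% + 0.0632 × 4.2496% = 14.0391%.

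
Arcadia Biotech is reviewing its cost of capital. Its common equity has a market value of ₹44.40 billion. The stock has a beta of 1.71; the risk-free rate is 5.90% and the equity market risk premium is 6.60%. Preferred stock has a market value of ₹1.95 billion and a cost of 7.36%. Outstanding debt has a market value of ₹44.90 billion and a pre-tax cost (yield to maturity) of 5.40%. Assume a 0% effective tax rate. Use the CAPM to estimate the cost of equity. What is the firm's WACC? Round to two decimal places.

Cost of equity via CAPM: Re = 5.9% + 1.71 × 6.6% = 17.1860%.
Total capital V = 44.4 + 1.95 + 44.9 = 91.25.
Equity: weight = 44.4/91.25 = 0.4866; cost = 17.186%.
Preferred: weight = 1.95/91.25 = 0.0214; cost = 7.36%.
Debt: weight = 44.9/91.25 = 0.4921; after-tax cost = 5.4% × (1 − 0%) = 5.4000%.
WACC = 0.4866 × 17.1860% + 0.0214 × 7.3600% + 0.4921 × 5.4000% = 11.1767%.

11.18%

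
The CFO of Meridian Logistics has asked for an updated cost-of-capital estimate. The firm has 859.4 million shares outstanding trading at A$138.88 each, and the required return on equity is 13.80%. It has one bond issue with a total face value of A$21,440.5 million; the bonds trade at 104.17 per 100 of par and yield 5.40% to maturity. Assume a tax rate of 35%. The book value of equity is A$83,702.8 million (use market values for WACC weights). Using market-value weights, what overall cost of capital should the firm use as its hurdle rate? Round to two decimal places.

12.18%

Market value of equity E = 138.88 × 859.4m = 119353.472m. Market value of debt D = 21440.5m × 104.17/100 = 22334.56885m.
Total capital V = 119353.472 + 22334.56885 = 141688.04085.
Equity: weight = 119353.472/141688.04085 = 0.8424; cost = 13.8%.
Bonds outstanding: weight = 22334.56885/141688.04085 = 0.1576; after-tax cost = 5.4% × (1 − 35%) = 3.5100%.
WACC = 0.8424 × 13.8000% + 0.1576 × 3.5100% = 12.1780%.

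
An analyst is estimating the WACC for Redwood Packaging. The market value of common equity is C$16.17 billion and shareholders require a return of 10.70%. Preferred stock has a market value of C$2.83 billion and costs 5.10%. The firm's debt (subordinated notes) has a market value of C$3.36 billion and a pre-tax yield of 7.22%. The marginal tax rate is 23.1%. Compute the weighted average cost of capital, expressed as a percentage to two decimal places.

9.22%

Total capital V = 16.17 + 2.83 + 3.36 = 22.36.
Equity: weight = 16.17/22.36 = 0.7232; cost = 10.7%.
Preferred: weight = 2.83/22.36 = 0.1266; cost = 5.1%.
Subordinated notes: weight = 3.36/22.36 = 0.1503; after-tax cost = 7.22% × (1 − 23.1%) = 5.5522%.
WACC = 0.7232 × 10.7000% + 0.1266 × 5.1000% + 0.1503 × 5.5522% = 9.2177%.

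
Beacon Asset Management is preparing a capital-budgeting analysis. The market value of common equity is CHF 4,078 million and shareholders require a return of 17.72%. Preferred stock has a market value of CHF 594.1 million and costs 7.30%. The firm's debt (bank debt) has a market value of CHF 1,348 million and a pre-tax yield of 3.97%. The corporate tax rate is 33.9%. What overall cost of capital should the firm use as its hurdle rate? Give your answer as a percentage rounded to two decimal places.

Total capital V = 4078 + 594.1 + 1348 = 6020.1.
Equity: weight = 4078/6020.1 = 0.6774; cost = 17.72%.
Preferred: weight = 594.1/6020.1 = 0.0987; cost = 7.3%.
Bank debt: weight = 1348/6020.1 = 0.2239; after-tax cost = 3.97% × (1 − 33.9%) = 2.6242%.
WACC = 0.6774 × 17.7200% + 0.0987 × 7.3000% + 0.2239 × 2.6242% = 13.3115%.

13.31%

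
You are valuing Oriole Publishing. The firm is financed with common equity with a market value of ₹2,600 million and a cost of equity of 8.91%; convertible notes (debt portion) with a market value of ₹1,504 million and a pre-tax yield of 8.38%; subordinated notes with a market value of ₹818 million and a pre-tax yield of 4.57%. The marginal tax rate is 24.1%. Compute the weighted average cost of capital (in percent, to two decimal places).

Total capital V = 2600 + 1504 + 818 = 4922.
Equity: weight = 2600/4922 = 0.5282; cost = 8.91%.
Convertible notes (debt portion): weight = 1504/4922 = 0.3056; after-tax cost = 8.38% × (1 − 24.1%) = 6.3604%.
Subordinated notes: weight = 818/4922 = 0.1662; after-tax cost = 4.57% × (1 − 24.1%) = 3.4686%.
WACC = 0.5282 × 8.9100% + 0.3056 × 6.3604% + 0.1662 × 3.4686% = 7.2266%.

7.23%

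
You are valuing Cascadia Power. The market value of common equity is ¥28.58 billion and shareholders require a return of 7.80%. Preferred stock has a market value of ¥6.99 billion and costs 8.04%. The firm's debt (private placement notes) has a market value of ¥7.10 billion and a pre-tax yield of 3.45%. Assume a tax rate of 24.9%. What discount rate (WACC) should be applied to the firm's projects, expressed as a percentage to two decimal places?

Total capital V = 28.58 + 6.99 + 7.1 = 42.67.
Equity: weight = 28.58/42.67 = 0.6698; cost = 7.8%.
Preferred: weight = 6.99/42.67 = 0.1638; cost = 8.04%.
Private placement notes: weight = 7.1/42.67 = 0.1664; after-tax cost = 3.45% × (1 − 24.9%) = 2.5910%.
WACC = 0.6698 × 7.8000% + 0.1638 × 8.0400% + 0.1664 × 2.5910% = 6.9726%.

6.97%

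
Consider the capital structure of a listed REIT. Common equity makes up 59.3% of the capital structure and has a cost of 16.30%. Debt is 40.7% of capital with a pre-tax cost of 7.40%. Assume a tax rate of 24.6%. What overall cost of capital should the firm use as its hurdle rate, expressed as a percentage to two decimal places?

11.94%

After-tax cost of debt = 7.4% × (1 − 24.6%) = 5.5796%.
WACC = 0.593 × 16.3000% + 0.407 × 5.5796% = 11.9368%.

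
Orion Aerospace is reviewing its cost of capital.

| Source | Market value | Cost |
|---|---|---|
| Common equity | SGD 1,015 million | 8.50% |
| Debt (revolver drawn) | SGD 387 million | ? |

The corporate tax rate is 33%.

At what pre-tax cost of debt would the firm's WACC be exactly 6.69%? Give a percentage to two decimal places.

2.90%

Total capital V = 1015 + 387 = 1402.
Equity weight = 1015/1402 = 0.7240.
Revolver drawn weight = 387/1402 = 0.2760.
Equity contribution = 0.7240 × 8.5% = 6.1537%.
Remaining for debt = 6.69% − 6.1537% = 0.5363%.
Rd × (1 − 33%) × 0.2760 = 0.5363%  ⇒  Rd = 2.8998%.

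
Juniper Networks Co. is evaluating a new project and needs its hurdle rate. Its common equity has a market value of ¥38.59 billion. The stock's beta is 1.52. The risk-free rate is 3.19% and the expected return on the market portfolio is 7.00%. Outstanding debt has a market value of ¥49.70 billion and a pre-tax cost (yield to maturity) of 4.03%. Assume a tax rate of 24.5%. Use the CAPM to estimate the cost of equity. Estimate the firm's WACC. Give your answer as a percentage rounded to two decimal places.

Market risk premium = 7.0% − 3.19% = 3.81%.
Cost of equity via CAPM: Re = 3.19% + 1.52 × 3.81% = 8.9812%.
Total capital V = 38.59 + 49.7 = 88.29.
Equity: weight = 38.59/88.29 = 0.4371; cost = 8.9812%.
Debt: weight = 49.7/88.29 = 0.5629; after-tax cost = 4.03% × (1 − 24.5%) = 3.0427%.
WACC = 0.4371 × 8.9812% + 0.5629 × 3.0427% = 5.6383%.

5.64%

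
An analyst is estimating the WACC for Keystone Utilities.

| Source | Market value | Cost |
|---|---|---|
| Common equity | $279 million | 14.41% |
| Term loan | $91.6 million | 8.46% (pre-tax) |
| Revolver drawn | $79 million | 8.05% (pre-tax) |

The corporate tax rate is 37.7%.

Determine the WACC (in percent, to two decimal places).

10.90%

Total capital V = 279 + 91.6 + 79 = 449.6.
Equity: weight = 279/449.6 = 0.6206; cost = 14.41%.
Term loan: weight = 91.6/449.6 = 0.2037; after-tax cost = 8.46% × (1 − 37.7%) = 5.2706%.
Revolver drawn: weight = 79/449.6 = 0.1757; after-tax cost = 8.05% × (1 − 37.7%) = 5.0152%.
WACC = 0.6206 × 14.4100% + 0.2037 × 5.2706% + 0.1757 × 5.0152% = 10.8972%.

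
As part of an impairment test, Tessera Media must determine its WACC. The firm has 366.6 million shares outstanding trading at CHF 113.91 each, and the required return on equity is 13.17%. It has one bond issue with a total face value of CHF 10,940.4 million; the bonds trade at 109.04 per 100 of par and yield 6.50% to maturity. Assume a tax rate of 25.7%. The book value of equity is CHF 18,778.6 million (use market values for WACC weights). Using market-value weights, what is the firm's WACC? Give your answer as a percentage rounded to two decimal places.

11.32%

Market value of equity E = 113.91 × 366.6m = 41759.406m. Market value of debt D = 10940.4m × 109.04/100 = 11929.41216m.
Total capital V = 41759.406 + 11929.41216 = 53688.81816.
Equity: weight = 41759.406/53688.81816 = 0.7778; cost = 13.17%.
Bonds outstanding: weight = 11929.41216/53688.81816 = 0.2222; after-tax cost = 6.5% × (1 − 25.7%) = 4.8295%.
WACC = 0.7778 × 13.1700% + 0.2222 × 4.8295% = 11.3168%.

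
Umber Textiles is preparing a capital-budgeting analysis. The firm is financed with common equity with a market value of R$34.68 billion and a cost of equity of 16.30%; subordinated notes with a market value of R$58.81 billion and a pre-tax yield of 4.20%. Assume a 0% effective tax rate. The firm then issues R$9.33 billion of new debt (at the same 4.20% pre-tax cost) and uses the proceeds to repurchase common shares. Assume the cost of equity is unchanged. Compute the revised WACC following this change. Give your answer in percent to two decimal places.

After the change:
Total capital V = 25.35 + 68.14 = 93.49.
Equity: weight = 25.35/93.49 = 0.2712; cost = 16.3%.
Subordinated notes: weight = 68.14/93.49 = 0.7288; after-tax cost = 4.2% × (1 − 0%) = 4.2000%.
WACC = 0.2712 × 16.3000% + 0.7288 × 4.2000% = 7.4809%.

7.48%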